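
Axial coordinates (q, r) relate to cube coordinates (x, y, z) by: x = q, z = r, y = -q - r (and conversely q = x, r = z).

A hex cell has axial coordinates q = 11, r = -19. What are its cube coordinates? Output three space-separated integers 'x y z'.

Answer: 11 8 -19

Derivation:
x = q = 11
z = r = -19
y = -x - z = -(11) - (-19) = 8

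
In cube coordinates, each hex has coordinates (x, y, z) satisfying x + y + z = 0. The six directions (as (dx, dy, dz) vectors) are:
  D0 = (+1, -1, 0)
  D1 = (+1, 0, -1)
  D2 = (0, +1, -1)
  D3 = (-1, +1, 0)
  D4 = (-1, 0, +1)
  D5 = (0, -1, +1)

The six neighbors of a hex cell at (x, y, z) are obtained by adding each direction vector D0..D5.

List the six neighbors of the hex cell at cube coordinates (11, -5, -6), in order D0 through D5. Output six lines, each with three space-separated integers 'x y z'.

Answer: 12 -6 -6
12 -5 -7
11 -4 -7
10 -4 -6
10 -5 -5
11 -6 -5

Derivation:
Center: (11, -5, -6). Add each direction:
  D0: (11, -5, -6) + (1, -1, 0) = (12, -6, -6)
  D1: (11, -5, -6) + (1, 0, -1) = (12, -5, -7)
  D2: (11, -5, -6) + (0, 1, -1) = (11, -4, -7)
  D3: (11, -5, -6) + (-1, 1, 0) = (10, -4, -6)
  D4: (11, -5, -6) + (-1, 0, 1) = (10, -5, -5)
  D5: (11, -5, -6) + (0, -1, 1) = (11, -6, -5)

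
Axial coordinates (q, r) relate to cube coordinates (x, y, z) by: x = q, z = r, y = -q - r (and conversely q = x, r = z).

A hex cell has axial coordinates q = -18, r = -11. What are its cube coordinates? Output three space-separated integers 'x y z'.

x = q = -18
z = r = -11
y = -x - z = -(-18) - (-11) = 29

Answer: -18 29 -11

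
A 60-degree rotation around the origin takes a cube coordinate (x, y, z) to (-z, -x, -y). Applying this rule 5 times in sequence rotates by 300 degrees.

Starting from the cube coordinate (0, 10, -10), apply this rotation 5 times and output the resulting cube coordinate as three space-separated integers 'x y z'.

Answer: -10 10 0

Derivation:
Start: (0, 10, -10)
Step 1: (0, 10, -10) -> (-(-10), -(0), -(10)) = (10, 0, -10)
Step 2: (10, 0, -10) -> (-(-10), -(10), -(0)) = (10, -10, 0)
Step 3: (10, -10, 0) -> (-(0), -(10), -(-10)) = (0, -10, 10)
Step 4: (0, -10, 10) -> (-(10), -(0), -(-10)) = (-10, 0, 10)
Step 5: (-10, 0, 10) -> (-(10), -(-10), -(0)) = (-10, 10, 0)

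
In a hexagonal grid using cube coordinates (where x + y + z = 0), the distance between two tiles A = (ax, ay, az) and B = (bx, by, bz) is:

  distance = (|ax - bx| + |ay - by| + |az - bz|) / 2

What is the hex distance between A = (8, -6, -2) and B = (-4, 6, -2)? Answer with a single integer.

|ax - bx| = |8 - (-4)| = 12
|ay - by| = |-6 - 6| = 12
|az - bz| = |-2 - (-2)| = 0
distance = (12 + 12 + 0) / 2 = 24 / 2 = 12

Answer: 12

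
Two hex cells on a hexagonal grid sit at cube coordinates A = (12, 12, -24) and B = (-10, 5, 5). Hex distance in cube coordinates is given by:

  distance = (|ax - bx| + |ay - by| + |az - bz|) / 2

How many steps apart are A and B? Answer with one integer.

|ax - bx| = |12 - (-10)| = 22
|ay - by| = |12 - 5| = 7
|az - bz| = |-24 - 5| = 29
distance = (22 + 7 + 29) / 2 = 58 / 2 = 29

Answer: 29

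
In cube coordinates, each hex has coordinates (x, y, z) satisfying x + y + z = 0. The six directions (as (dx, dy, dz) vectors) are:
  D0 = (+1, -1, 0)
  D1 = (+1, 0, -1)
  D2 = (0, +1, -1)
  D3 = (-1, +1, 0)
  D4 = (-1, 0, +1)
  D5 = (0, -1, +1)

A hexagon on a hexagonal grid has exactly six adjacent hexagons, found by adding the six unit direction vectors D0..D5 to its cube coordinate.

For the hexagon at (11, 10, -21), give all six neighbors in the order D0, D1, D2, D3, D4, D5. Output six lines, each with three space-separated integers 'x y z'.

Answer: 12 9 -21
12 10 -22
11 11 -22
10 11 -21
10 10 -20
11 9 -20

Derivation:
Center: (11, 10, -21). Add each direction:
  D0: (11, 10, -21) + (1, -1, 0) = (12, 9, -21)
  D1: (11, 10, -21) + (1, 0, -1) = (12, 10, -22)
  D2: (11, 10, -21) + (0, 1, -1) = (11, 11, -22)
  D3: (11, 10, -21) + (-1, 1, 0) = (10, 11, -21)
  D4: (11, 10, -21) + (-1, 0, 1) = (10, 10, -20)
  D5: (11, 10, -21) + (0, -1, 1) = (11, 9, -20)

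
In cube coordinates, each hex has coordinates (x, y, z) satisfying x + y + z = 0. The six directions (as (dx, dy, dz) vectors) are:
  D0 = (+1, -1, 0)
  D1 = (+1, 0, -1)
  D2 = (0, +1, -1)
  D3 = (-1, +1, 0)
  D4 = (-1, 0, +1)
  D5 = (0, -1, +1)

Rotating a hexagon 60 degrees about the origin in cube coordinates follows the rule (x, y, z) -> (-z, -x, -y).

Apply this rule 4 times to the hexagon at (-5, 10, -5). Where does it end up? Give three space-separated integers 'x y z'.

Start: (-5, 10, -5)
Step 1: (-5, 10, -5) -> (-(-5), -(-5), -(10)) = (5, 5, -10)
Step 2: (5, 5, -10) -> (-(-10), -(5), -(5)) = (10, -5, -5)
Step 3: (10, -5, -5) -> (-(-5), -(10), -(-5)) = (5, -10, 5)
Step 4: (5, -10, 5) -> (-(5), -(5), -(-10)) = (-5, -5, 10)

Answer: -5 -5 10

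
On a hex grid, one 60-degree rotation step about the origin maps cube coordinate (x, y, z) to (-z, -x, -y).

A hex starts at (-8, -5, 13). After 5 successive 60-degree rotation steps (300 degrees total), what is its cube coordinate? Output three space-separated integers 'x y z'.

Start: (-8, -5, 13)
Step 1: (-8, -5, 13) -> (-(13), -(-8), -(-5)) = (-13, 8, 5)
Step 2: (-13, 8, 5) -> (-(5), -(-13), -(8)) = (-5, 13, -8)
Step 3: (-5, 13, -8) -> (-(-8), -(-5), -(13)) = (8, 5, -13)
Step 4: (8, 5, -13) -> (-(-13), -(8), -(5)) = (13, -8, -5)
Step 5: (13, -8, -5) -> (-(-5), -(13), -(-8)) = (5, -13, 8)

Answer: 5 -13 8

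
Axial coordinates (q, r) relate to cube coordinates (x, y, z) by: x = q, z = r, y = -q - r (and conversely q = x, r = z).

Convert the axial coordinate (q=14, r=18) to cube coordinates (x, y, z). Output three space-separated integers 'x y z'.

Answer: 14 -32 18

Derivation:
x = q = 14
z = r = 18
y = -x - z = -(14) - (18) = -32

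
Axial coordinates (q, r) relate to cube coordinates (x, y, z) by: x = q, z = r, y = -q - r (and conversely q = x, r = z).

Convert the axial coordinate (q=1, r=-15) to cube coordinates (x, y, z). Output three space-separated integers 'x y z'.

x = q = 1
z = r = -15
y = -x - z = -(1) - (-15) = 14

Answer: 1 14 -15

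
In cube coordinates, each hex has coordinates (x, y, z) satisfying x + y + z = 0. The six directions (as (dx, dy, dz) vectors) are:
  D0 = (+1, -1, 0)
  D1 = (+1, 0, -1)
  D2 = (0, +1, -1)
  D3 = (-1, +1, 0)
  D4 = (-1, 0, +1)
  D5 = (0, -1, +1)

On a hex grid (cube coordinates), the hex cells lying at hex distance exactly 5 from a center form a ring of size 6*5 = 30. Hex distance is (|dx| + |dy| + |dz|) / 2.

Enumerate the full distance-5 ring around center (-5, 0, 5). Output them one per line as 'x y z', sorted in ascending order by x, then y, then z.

Walk ring at distance 5 from (-5, 0, 5):
Start at center + D4*5 = (-10, 0, 10)
  hex 0: (-10, 0, 10)
  hex 1: (-9, -1, 10)
  hex 2: (-8, -2, 10)
  hex 3: (-7, -3, 10)
  hex 4: (-6, -4, 10)
  hex 5: (-5, -5, 10)
  hex 6: (-4, -5, 9)
  hex 7: (-3, -5, 8)
  hex 8: (-2, -5, 7)
  hex 9: (-1, -5, 6)
  hex 10: (0, -5, 5)
  hex 11: (0, -4, 4)
  hex 12: (0, -3, 3)
  hex 13: (0, -2, 2)
  hex 14: (0, -1, 1)
  hex 15: (0, 0, 0)
  hex 16: (-1, 1, 0)
  hex 17: (-2, 2, 0)
  hex 18: (-3, 3, 0)
  hex 19: (-4, 4, 0)
  hex 20: (-5, 5, 0)
  hex 21: (-6, 5, 1)
  hex 22: (-7, 5, 2)
  hex 23: (-8, 5, 3)
  hex 24: (-9, 5, 4)
  hex 25: (-10, 5, 5)
  hex 26: (-10, 4, 6)
  hex 27: (-10, 3, 7)
  hex 28: (-10, 2, 8)
  hex 29: (-10, 1, 9)
Sorted: 30 hexes.

Answer: -10 0 10
-10 1 9
-10 2 8
-10 3 7
-10 4 6
-10 5 5
-9 -1 10
-9 5 4
-8 -2 10
-8 5 3
-7 -3 10
-7 5 2
-6 -4 10
-6 5 1
-5 -5 10
-5 5 0
-4 -5 9
-4 4 0
-3 -5 8
-3 3 0
-2 -5 7
-2 2 0
-1 -5 6
-1 1 0
0 -5 5
0 -4 4
0 -3 3
0 -2 2
0 -1 1
0 0 0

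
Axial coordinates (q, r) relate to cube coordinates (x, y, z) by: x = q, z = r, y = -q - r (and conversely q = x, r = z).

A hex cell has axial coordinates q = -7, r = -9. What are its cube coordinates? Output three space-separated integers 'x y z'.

x = q = -7
z = r = -9
y = -x - z = -(-7) - (-9) = 16

Answer: -7 16 -9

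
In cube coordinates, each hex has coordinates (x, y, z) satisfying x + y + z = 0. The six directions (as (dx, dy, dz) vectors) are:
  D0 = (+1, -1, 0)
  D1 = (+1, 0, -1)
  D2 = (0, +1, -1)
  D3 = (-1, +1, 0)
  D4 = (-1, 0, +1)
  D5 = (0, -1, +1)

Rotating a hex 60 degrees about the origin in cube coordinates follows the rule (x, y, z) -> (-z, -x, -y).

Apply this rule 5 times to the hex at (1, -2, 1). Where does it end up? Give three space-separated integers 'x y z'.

Answer: 2 -1 -1

Derivation:
Start: (1, -2, 1)
Step 1: (1, -2, 1) -> (-(1), -(1), -(-2)) = (-1, -1, 2)
Step 2: (-1, -1, 2) -> (-(2), -(-1), -(-1)) = (-2, 1, 1)
Step 3: (-2, 1, 1) -> (-(1), -(-2), -(1)) = (-1, 2, -1)
Step 4: (-1, 2, -1) -> (-(-1), -(-1), -(2)) = (1, 1, -2)
Step 5: (1, 1, -2) -> (-(-2), -(1), -(1)) = (2, -1, -1)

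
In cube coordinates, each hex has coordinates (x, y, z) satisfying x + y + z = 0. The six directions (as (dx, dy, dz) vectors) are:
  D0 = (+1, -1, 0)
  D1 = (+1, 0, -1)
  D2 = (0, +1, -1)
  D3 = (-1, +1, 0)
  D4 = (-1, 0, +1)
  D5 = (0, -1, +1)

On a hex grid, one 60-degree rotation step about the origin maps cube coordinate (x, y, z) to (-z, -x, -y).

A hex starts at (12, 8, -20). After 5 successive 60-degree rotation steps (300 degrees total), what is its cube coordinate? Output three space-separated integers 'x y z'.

Answer: -8 20 -12

Derivation:
Start: (12, 8, -20)
Step 1: (12, 8, -20) -> (-(-20), -(12), -(8)) = (20, -12, -8)
Step 2: (20, -12, -8) -> (-(-8), -(20), -(-12)) = (8, -20, 12)
Step 3: (8, -20, 12) -> (-(12), -(8), -(-20)) = (-12, -8, 20)
Step 4: (-12, -8, 20) -> (-(20), -(-12), -(-8)) = (-20, 12, 8)
Step 5: (-20, 12, 8) -> (-(8), -(-20), -(12)) = (-8, 20, -12)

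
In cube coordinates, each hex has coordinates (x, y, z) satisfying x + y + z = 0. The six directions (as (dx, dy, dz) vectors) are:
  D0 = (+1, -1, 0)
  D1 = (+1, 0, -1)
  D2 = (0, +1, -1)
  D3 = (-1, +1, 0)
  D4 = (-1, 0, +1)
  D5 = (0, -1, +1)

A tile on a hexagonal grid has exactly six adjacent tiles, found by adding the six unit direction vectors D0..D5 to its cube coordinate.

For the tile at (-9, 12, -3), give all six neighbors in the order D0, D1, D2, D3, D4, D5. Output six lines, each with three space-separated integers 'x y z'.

Answer: -8 11 -3
-8 12 -4
-9 13 -4
-10 13 -3
-10 12 -2
-9 11 -2

Derivation:
Center: (-9, 12, -3). Add each direction:
  D0: (-9, 12, -3) + (1, -1, 0) = (-8, 11, -3)
  D1: (-9, 12, -3) + (1, 0, -1) = (-8, 12, -4)
  D2: (-9, 12, -3) + (0, 1, -1) = (-9, 13, -4)
  D3: (-9, 12, -3) + (-1, 1, 0) = (-10, 13, -3)
  D4: (-9, 12, -3) + (-1, 0, 1) = (-10, 12, -2)
  D5: (-9, 12, -3) + (0, -1, 1) = (-9, 11, -2)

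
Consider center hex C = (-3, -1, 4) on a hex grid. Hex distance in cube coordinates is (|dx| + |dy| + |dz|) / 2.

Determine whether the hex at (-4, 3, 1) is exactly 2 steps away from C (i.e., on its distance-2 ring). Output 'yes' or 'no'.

Answer: no

Derivation:
|px - cx| = |-4 - (-3)| = 1
|py - cy| = |3 - (-1)| = 4
|pz - cz| = |1 - 4| = 3
distance = (1+4+3)/2 = 8/2 = 4
radius = 2; distance != radius -> no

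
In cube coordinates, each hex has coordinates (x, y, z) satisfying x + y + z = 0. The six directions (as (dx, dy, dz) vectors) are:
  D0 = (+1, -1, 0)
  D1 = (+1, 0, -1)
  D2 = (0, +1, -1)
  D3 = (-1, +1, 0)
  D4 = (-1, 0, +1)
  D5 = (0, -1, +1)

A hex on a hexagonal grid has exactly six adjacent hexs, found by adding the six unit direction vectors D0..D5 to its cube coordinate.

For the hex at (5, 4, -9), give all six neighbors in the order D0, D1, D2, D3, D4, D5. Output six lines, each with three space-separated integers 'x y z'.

Center: (5, 4, -9). Add each direction:
  D0: (5, 4, -9) + (1, -1, 0) = (6, 3, -9)
  D1: (5, 4, -9) + (1, 0, -1) = (6, 4, -10)
  D2: (5, 4, -9) + (0, 1, -1) = (5, 5, -10)
  D3: (5, 4, -9) + (-1, 1, 0) = (4, 5, -9)
  D4: (5, 4, -9) + (-1, 0, 1) = (4, 4, -8)
  D5: (5, 4, -9) + (0, -1, 1) = (5, 3, -8)

Answer: 6 3 -9
6 4 -10
5 5 -10
4 5 -9
4 4 -8
5 3 -8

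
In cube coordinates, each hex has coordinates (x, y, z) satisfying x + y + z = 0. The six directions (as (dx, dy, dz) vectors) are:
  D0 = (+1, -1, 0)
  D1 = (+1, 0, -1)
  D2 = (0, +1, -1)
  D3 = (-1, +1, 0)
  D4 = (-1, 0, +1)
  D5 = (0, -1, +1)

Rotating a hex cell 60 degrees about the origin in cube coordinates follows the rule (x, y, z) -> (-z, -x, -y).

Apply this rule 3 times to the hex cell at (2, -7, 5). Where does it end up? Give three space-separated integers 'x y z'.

Start: (2, -7, 5)
Step 1: (2, -7, 5) -> (-(5), -(2), -(-7)) = (-5, -2, 7)
Step 2: (-5, -2, 7) -> (-(7), -(-5), -(-2)) = (-7, 5, 2)
Step 3: (-7, 5, 2) -> (-(2), -(-7), -(5)) = (-2, 7, -5)

Answer: -2 7 -5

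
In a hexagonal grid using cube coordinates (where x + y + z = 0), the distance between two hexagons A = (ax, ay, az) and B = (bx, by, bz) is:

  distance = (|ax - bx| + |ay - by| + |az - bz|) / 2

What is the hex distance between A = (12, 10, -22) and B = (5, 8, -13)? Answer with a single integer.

Answer: 9

Derivation:
|ax - bx| = |12 - 5| = 7
|ay - by| = |10 - 8| = 2
|az - bz| = |-22 - (-13)| = 9
distance = (7 + 2 + 9) / 2 = 18 / 2 = 9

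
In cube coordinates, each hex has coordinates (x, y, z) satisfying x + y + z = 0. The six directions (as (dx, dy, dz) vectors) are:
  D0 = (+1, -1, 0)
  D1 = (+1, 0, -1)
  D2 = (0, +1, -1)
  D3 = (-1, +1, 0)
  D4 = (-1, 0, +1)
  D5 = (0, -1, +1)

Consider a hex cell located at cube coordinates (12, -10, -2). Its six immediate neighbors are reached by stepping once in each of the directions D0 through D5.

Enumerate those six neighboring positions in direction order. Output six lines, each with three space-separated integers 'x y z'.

Center: (12, -10, -2). Add each direction:
  D0: (12, -10, -2) + (1, -1, 0) = (13, -11, -2)
  D1: (12, -10, -2) + (1, 0, -1) = (13, -10, -3)
  D2: (12, -10, -2) + (0, 1, -1) = (12, -9, -3)
  D3: (12, -10, -2) + (-1, 1, 0) = (11, -9, -2)
  D4: (12, -10, -2) + (-1, 0, 1) = (11, -10, -1)
  D5: (12, -10, -2) + (0, -1, 1) = (12, -11, -1)

Answer: 13 -11 -2
13 -10 -3
12 -9 -3
11 -9 -2
11 -10 -1
12 -11 -1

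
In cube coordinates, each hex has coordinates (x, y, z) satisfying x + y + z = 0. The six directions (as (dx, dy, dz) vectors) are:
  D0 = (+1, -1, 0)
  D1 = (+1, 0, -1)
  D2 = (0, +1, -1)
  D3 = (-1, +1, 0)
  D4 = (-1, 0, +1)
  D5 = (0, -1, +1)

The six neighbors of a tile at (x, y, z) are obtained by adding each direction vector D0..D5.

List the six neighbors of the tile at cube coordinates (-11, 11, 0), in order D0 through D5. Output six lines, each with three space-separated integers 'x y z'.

Center: (-11, 11, 0). Add each direction:
  D0: (-11, 11, 0) + (1, -1, 0) = (-10, 10, 0)
  D1: (-11, 11, 0) + (1, 0, -1) = (-10, 11, -1)
  D2: (-11, 11, 0) + (0, 1, -1) = (-11, 12, -1)
  D3: (-11, 11, 0) + (-1, 1, 0) = (-12, 12, 0)
  D4: (-11, 11, 0) + (-1, 0, 1) = (-12, 11, 1)
  D5: (-11, 11, 0) + (0, -1, 1) = (-11, 10, 1)

Answer: -10 10 0
-10 11 -1
-11 12 -1
-12 12 0
-12 11 1
-11 10 1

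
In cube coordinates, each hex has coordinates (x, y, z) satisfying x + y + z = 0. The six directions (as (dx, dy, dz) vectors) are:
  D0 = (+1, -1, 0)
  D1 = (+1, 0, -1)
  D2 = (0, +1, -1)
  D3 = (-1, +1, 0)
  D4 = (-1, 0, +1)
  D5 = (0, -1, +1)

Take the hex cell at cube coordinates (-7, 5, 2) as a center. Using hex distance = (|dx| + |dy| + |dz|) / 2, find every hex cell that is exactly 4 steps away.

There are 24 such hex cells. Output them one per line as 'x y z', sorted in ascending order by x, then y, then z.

Answer: -11 5 6
-11 6 5
-11 7 4
-11 8 3
-11 9 2
-10 4 6
-10 9 1
-9 3 6
-9 9 0
-8 2 6
-8 9 -1
-7 1 6
-7 9 -2
-6 1 5
-6 8 -2
-5 1 4
-5 7 -2
-4 1 3
-4 6 -2
-3 1 2
-3 2 1
-3 3 0
-3 4 -1
-3 5 -2

Derivation:
Walk ring at distance 4 from (-7, 5, 2):
Start at center + D4*4 = (-11, 5, 6)
  hex 0: (-11, 5, 6)
  hex 1: (-10, 4, 6)
  hex 2: (-9, 3, 6)
  hex 3: (-8, 2, 6)
  hex 4: (-7, 1, 6)
  hex 5: (-6, 1, 5)
  hex 6: (-5, 1, 4)
  hex 7: (-4, 1, 3)
  hex 8: (-3, 1, 2)
  hex 9: (-3, 2, 1)
  hex 10: (-3, 3, 0)
  hex 11: (-3, 4, -1)
  hex 12: (-3, 5, -2)
  hex 13: (-4, 6, -2)
  hex 14: (-5, 7, -2)
  hex 15: (-6, 8, -2)
  hex 16: (-7, 9, -2)
  hex 17: (-8, 9, -1)
  hex 18: (-9, 9, 0)
  hex 19: (-10, 9, 1)
  hex 20: (-11, 9, 2)
  hex 21: (-11, 8, 3)
  hex 22: (-11, 7, 4)
  hex 23: (-11, 6, 5)
Sorted: 24 hexes.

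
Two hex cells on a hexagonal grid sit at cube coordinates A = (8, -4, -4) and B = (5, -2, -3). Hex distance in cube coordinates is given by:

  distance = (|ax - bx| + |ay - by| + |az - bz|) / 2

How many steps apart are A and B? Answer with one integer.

|ax - bx| = |8 - 5| = 3
|ay - by| = |-4 - (-2)| = 2
|az - bz| = |-4 - (-3)| = 1
distance = (3 + 2 + 1) / 2 = 6 / 2 = 3

Answer: 3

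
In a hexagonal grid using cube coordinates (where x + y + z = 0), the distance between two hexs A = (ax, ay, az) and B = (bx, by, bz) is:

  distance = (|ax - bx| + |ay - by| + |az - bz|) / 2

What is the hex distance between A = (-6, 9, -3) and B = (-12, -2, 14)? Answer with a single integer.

Answer: 17

Derivation:
|ax - bx| = |-6 - (-12)| = 6
|ay - by| = |9 - (-2)| = 11
|az - bz| = |-3 - 14| = 17
distance = (6 + 11 + 17) / 2 = 34 / 2 = 17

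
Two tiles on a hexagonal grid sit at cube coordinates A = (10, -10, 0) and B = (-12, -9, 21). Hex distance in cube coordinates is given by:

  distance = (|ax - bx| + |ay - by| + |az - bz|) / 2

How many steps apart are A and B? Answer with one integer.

|ax - bx| = |10 - (-12)| = 22
|ay - by| = |-10 - (-9)| = 1
|az - bz| = |0 - 21| = 21
distance = (22 + 1 + 21) / 2 = 44 / 2 = 22

Answer: 22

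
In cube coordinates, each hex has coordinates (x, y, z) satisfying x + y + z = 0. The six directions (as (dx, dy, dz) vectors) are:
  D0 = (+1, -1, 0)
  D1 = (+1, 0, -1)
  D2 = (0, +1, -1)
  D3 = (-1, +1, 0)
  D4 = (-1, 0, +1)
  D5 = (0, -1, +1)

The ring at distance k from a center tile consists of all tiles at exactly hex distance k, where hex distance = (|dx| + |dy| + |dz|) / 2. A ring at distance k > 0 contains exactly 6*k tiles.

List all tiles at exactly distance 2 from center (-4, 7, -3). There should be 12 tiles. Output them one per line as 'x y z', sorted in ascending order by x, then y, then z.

Walk ring at distance 2 from (-4, 7, -3):
Start at center + D4*2 = (-6, 7, -1)
  hex 0: (-6, 7, -1)
  hex 1: (-5, 6, -1)
  hex 2: (-4, 5, -1)
  hex 3: (-3, 5, -2)
  hex 4: (-2, 5, -3)
  hex 5: (-2, 6, -4)
  hex 6: (-2, 7, -5)
  hex 7: (-3, 8, -5)
  hex 8: (-4, 9, -5)
  hex 9: (-5, 9, -4)
  hex 10: (-6, 9, -3)
  hex 11: (-6, 8, -2)
Sorted: 12 hexes.

Answer: -6 7 -1
-6 8 -2
-6 9 -3
-5 6 -1
-5 9 -4
-4 5 -1
-4 9 -5
-3 5 -2
-3 8 -5
-2 5 -3
-2 6 -4
-2 7 -5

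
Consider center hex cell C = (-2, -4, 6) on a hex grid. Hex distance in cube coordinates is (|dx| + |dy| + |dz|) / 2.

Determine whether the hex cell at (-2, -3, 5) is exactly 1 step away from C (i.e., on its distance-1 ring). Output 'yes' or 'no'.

|px - cx| = |-2 - (-2)| = 0
|py - cy| = |-3 - (-4)| = 1
|pz - cz| = |5 - 6| = 1
distance = (0+1+1)/2 = 2/2 = 1
radius = 1; distance == radius -> yes

Answer: yes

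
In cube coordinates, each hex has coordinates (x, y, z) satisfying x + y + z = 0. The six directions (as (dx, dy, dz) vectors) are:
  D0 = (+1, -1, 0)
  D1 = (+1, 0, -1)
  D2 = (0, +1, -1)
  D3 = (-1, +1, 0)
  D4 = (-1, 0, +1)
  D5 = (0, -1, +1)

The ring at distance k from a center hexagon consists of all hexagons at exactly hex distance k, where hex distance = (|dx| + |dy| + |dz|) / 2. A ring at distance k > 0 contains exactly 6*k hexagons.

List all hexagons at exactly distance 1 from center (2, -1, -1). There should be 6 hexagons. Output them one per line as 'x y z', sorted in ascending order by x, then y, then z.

Answer: 1 -1 0
1 0 -1
2 -2 0
2 0 -2
3 -2 -1
3 -1 -2

Derivation:
Walk ring at distance 1 from (2, -1, -1):
Start at center + D4*1 = (1, -1, 0)
  hex 0: (1, -1, 0)
  hex 1: (2, -2, 0)
  hex 2: (3, -2, -1)
  hex 3: (3, -1, -2)
  hex 4: (2, 0, -2)
  hex 5: (1, 0, -1)
Sorted: 6 hexes.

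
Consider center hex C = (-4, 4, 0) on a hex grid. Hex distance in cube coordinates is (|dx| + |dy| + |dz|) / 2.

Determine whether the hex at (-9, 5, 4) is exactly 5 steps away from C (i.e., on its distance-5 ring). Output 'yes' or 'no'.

Answer: yes

Derivation:
|px - cx| = |-9 - (-4)| = 5
|py - cy| = |5 - 4| = 1
|pz - cz| = |4 - 0| = 4
distance = (5+1+4)/2 = 10/2 = 5
radius = 5; distance == radius -> yes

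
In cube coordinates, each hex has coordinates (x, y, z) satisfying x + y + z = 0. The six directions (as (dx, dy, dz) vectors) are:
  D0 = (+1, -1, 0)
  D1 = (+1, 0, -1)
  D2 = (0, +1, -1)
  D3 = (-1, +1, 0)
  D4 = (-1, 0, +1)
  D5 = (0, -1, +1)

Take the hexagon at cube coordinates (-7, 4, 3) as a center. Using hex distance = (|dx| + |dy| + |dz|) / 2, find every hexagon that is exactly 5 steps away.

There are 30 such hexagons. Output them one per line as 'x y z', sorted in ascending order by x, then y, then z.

Walk ring at distance 5 from (-7, 4, 3):
Start at center + D4*5 = (-12, 4, 8)
  hex 0: (-12, 4, 8)
  hex 1: (-11, 3, 8)
  hex 2: (-10, 2, 8)
  hex 3: (-9, 1, 8)
  hex 4: (-8, 0, 8)
  hex 5: (-7, -1, 8)
  hex 6: (-6, -1, 7)
  hex 7: (-5, -1, 6)
  hex 8: (-4, -1, 5)
  hex 9: (-3, -1, 4)
  hex 10: (-2, -1, 3)
  hex 11: (-2, 0, 2)
  hex 12: (-2, 1, 1)
  hex 13: (-2, 2, 0)
  hex 14: (-2, 3, -1)
  hex 15: (-2, 4, -2)
  hex 16: (-3, 5, -2)
  hex 17: (-4, 6, -2)
  hex 18: (-5, 7, -2)
  hex 19: (-6, 8, -2)
  hex 20: (-7, 9, -2)
  hex 21: (-8, 9, -1)
  hex 22: (-9, 9, 0)
  hex 23: (-10, 9, 1)
  hex 24: (-11, 9, 2)
  hex 25: (-12, 9, 3)
  hex 26: (-12, 8, 4)
  hex 27: (-12, 7, 5)
  hex 28: (-12, 6, 6)
  hex 29: (-12, 5, 7)
Sorted: 30 hexes.

Answer: -12 4 8
-12 5 7
-12 6 6
-12 7 5
-12 8 4
-12 9 3
-11 3 8
-11 9 2
-10 2 8
-10 9 1
-9 1 8
-9 9 0
-8 0 8
-8 9 -1
-7 -1 8
-7 9 -2
-6 -1 7
-6 8 -2
-5 -1 6
-5 7 -2
-4 -1 5
-4 6 -2
-3 -1 4
-3 5 -2
-2 -1 3
-2 0 2
-2 1 1
-2 2 0
-2 3 -1
-2 4 -2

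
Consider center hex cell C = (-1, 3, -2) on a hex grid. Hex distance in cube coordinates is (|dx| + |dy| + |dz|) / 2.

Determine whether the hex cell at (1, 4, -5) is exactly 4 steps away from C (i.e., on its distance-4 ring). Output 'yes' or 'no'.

Answer: no

Derivation:
|px - cx| = |1 - (-1)| = 2
|py - cy| = |4 - 3| = 1
|pz - cz| = |-5 - (-2)| = 3
distance = (2+1+3)/2 = 6/2 = 3
radius = 4; distance != radius -> no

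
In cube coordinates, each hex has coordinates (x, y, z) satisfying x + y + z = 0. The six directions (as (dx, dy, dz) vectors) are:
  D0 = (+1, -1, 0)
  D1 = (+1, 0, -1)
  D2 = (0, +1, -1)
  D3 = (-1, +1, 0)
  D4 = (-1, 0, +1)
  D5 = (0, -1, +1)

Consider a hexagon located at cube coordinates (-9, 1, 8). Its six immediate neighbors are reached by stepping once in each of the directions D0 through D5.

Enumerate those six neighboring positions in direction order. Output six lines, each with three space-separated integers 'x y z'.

Answer: -8 0 8
-8 1 7
-9 2 7
-10 2 8
-10 1 9
-9 0 9

Derivation:
Center: (-9, 1, 8). Add each direction:
  D0: (-9, 1, 8) + (1, -1, 0) = (-8, 0, 8)
  D1: (-9, 1, 8) + (1, 0, -1) = (-8, 1, 7)
  D2: (-9, 1, 8) + (0, 1, -1) = (-9, 2, 7)
  D3: (-9, 1, 8) + (-1, 1, 0) = (-10, 2, 8)
  D4: (-9, 1, 8) + (-1, 0, 1) = (-10, 1, 9)
  D5: (-9, 1, 8) + (0, -1, 1) = (-9, 0, 9)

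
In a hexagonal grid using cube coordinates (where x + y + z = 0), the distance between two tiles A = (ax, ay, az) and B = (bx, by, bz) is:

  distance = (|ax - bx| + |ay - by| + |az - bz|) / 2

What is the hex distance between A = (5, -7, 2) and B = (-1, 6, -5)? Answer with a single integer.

Answer: 13

Derivation:
|ax - bx| = |5 - (-1)| = 6
|ay - by| = |-7 - 6| = 13
|az - bz| = |2 - (-5)| = 7
distance = (6 + 13 + 7) / 2 = 26 / 2 = 13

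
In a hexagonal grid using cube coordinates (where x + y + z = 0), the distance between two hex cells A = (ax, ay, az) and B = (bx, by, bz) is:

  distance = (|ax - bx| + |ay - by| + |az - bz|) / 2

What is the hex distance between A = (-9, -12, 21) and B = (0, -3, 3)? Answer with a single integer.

|ax - bx| = |-9 - 0| = 9
|ay - by| = |-12 - (-3)| = 9
|az - bz| = |21 - 3| = 18
distance = (9 + 9 + 18) / 2 = 36 / 2 = 18

Answer: 18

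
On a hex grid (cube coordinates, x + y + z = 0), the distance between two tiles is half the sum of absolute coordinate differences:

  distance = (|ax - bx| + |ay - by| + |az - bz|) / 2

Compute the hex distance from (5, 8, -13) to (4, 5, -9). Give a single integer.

Answer: 4

Derivation:
|ax - bx| = |5 - 4| = 1
|ay - by| = |8 - 5| = 3
|az - bz| = |-13 - (-9)| = 4
distance = (1 + 3 + 4) / 2 = 8 / 2 = 4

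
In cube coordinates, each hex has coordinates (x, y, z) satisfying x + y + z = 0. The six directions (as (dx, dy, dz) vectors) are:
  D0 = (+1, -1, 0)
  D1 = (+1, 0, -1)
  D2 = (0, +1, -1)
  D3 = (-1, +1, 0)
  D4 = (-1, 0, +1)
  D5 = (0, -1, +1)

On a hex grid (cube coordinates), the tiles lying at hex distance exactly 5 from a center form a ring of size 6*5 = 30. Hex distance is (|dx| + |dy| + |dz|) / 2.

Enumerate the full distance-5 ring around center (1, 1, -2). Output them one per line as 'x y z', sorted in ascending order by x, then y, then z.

Answer: -4 1 3
-4 2 2
-4 3 1
-4 4 0
-4 5 -1
-4 6 -2
-3 0 3
-3 6 -3
-2 -1 3
-2 6 -4
-1 -2 3
-1 6 -5
0 -3 3
0 6 -6
1 -4 3
1 6 -7
2 -4 2
2 5 -7
3 -4 1
3 4 -7
4 -4 0
4 3 -7
5 -4 -1
5 2 -7
6 -4 -2
6 -3 -3
6 -2 -4
6 -1 -5
6 0 -6
6 1 -7

Derivation:
Walk ring at distance 5 from (1, 1, -2):
Start at center + D4*5 = (-4, 1, 3)
  hex 0: (-4, 1, 3)
  hex 1: (-3, 0, 3)
  hex 2: (-2, -1, 3)
  hex 3: (-1, -2, 3)
  hex 4: (0, -3, 3)
  hex 5: (1, -4, 3)
  hex 6: (2, -4, 2)
  hex 7: (3, -4, 1)
  hex 8: (4, -4, 0)
  hex 9: (5, -4, -1)
  hex 10: (6, -4, -2)
  hex 11: (6, -3, -3)
  hex 12: (6, -2, -4)
  hex 13: (6, -1, -5)
  hex 14: (6, 0, -6)
  hex 15: (6, 1, -7)
  hex 16: (5, 2, -7)
  hex 17: (4, 3, -7)
  hex 18: (3, 4, -7)
  hex 19: (2, 5, -7)
  hex 20: (1, 6, -7)
  hex 21: (0, 6, -6)
  hex 22: (-1, 6, -5)
  hex 23: (-2, 6, -4)
  hex 24: (-3, 6, -3)
  hex 25: (-4, 6, -2)
  hex 26: (-4, 5, -1)
  hex 27: (-4, 4, 0)
  hex 28: (-4, 3, 1)
  hex 29: (-4, 2, 2)
Sorted: 30 hexes.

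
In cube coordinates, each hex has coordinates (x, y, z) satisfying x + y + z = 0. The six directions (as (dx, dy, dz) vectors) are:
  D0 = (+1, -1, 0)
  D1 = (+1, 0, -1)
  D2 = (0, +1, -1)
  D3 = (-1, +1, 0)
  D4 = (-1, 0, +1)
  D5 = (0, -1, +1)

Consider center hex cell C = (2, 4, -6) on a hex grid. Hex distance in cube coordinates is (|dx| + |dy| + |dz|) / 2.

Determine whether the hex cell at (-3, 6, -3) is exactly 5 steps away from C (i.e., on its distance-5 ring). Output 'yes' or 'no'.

Answer: yes

Derivation:
|px - cx| = |-3 - 2| = 5
|py - cy| = |6 - 4| = 2
|pz - cz| = |-3 - (-6)| = 3
distance = (5+2+3)/2 = 10/2 = 5
radius = 5; distance == radius -> yes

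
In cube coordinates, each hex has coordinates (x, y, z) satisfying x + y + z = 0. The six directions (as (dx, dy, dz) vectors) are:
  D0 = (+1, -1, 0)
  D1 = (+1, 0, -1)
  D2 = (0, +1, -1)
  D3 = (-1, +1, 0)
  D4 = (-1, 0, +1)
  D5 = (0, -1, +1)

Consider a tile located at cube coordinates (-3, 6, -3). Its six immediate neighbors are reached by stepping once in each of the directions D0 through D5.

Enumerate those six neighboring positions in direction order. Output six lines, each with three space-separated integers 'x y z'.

Answer: -2 5 -3
-2 6 -4
-3 7 -4
-4 7 -3
-4 6 -2
-3 5 -2

Derivation:
Center: (-3, 6, -3). Add each direction:
  D0: (-3, 6, -3) + (1, -1, 0) = (-2, 5, -3)
  D1: (-3, 6, -3) + (1, 0, -1) = (-2, 6, -4)
  D2: (-3, 6, -3) + (0, 1, -1) = (-3, 7, -4)
  D3: (-3, 6, -3) + (-1, 1, 0) = (-4, 7, -3)
  D4: (-3, 6, -3) + (-1, 0, 1) = (-4, 6, -2)
  D5: (-3, 6, -3) + (0, -1, 1) = (-3, 5, -2)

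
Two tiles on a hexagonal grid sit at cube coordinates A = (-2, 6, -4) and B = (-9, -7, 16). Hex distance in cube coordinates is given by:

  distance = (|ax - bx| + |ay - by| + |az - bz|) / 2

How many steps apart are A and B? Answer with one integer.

Answer: 20

Derivation:
|ax - bx| = |-2 - (-9)| = 7
|ay - by| = |6 - (-7)| = 13
|az - bz| = |-4 - 16| = 20
distance = (7 + 13 + 20) / 2 = 40 / 2 = 20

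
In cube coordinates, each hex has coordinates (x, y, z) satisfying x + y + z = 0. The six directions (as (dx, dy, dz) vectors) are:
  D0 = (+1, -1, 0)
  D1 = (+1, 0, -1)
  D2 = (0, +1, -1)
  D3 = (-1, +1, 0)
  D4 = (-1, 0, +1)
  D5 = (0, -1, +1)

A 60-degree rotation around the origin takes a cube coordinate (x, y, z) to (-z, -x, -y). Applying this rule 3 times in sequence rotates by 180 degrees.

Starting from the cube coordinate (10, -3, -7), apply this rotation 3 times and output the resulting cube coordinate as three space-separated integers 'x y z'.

Start: (10, -3, -7)
Step 1: (10, -3, -7) -> (-(-7), -(10), -(-3)) = (7, -10, 3)
Step 2: (7, -10, 3) -> (-(3), -(7), -(-10)) = (-3, -7, 10)
Step 3: (-3, -7, 10) -> (-(10), -(-3), -(-7)) = (-10, 3, 7)

Answer: -10 3 7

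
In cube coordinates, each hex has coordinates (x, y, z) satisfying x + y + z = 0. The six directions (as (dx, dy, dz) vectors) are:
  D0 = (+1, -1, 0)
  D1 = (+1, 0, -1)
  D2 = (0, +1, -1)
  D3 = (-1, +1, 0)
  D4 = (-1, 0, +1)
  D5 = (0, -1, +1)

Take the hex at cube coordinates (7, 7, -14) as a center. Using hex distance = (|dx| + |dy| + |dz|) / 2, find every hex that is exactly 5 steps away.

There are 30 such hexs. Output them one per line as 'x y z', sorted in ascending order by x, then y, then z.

Answer: 2 7 -9
2 8 -10
2 9 -11
2 10 -12
2 11 -13
2 12 -14
3 6 -9
3 12 -15
4 5 -9
4 12 -16
5 4 -9
5 12 -17
6 3 -9
6 12 -18
7 2 -9
7 12 -19
8 2 -10
8 11 -19
9 2 -11
9 10 -19
10 2 -12
10 9 -19
11 2 -13
11 8 -19
12 2 -14
12 3 -15
12 4 -16
12 5 -17
12 6 -18
12 7 -19

Derivation:
Walk ring at distance 5 from (7, 7, -14):
Start at center + D4*5 = (2, 7, -9)
  hex 0: (2, 7, -9)
  hex 1: (3, 6, -9)
  hex 2: (4, 5, -9)
  hex 3: (5, 4, -9)
  hex 4: (6, 3, -9)
  hex 5: (7, 2, -9)
  hex 6: (8, 2, -10)
  hex 7: (9, 2, -11)
  hex 8: (10, 2, -12)
  hex 9: (11, 2, -13)
  hex 10: (12, 2, -14)
  hex 11: (12, 3, -15)
  hex 12: (12, 4, -16)
  hex 13: (12, 5, -17)
  hex 14: (12, 6, -18)
  hex 15: (12, 7, -19)
  hex 16: (11, 8, -19)
  hex 17: (10, 9, -19)
  hex 18: (9, 10, -19)
  hex 19: (8, 11, -19)
  hex 20: (7, 12, -19)
  hex 21: (6, 12, -18)
  hex 22: (5, 12, -17)
  hex 23: (4, 12, -16)
  hex 24: (3, 12, -15)
  hex 25: (2, 12, -14)
  hex 26: (2, 11, -13)
  hex 27: (2, 10, -12)
  hex 28: (2, 9, -11)
  hex 29: (2, 8, -10)
Sorted: 30 hexes.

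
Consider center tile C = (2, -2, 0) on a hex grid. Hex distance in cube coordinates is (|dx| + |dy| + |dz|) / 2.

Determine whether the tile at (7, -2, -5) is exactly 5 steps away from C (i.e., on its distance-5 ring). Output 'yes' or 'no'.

|px - cx| = |7 - 2| = 5
|py - cy| = |-2 - (-2)| = 0
|pz - cz| = |-5 - 0| = 5
distance = (5+0+5)/2 = 10/2 = 5
radius = 5; distance == radius -> yes

Answer: yes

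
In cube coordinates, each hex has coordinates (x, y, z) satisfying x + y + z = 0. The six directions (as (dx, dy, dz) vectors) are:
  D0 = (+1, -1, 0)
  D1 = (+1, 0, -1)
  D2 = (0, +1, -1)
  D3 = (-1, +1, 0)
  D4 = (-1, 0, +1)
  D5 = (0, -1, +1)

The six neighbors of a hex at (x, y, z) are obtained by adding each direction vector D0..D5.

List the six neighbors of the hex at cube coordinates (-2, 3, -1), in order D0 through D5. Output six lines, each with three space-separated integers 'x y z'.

Answer: -1 2 -1
-1 3 -2
-2 4 -2
-3 4 -1
-3 3 0
-2 2 0

Derivation:
Center: (-2, 3, -1). Add each direction:
  D0: (-2, 3, -1) + (1, -1, 0) = (-1, 2, -1)
  D1: (-2, 3, -1) + (1, 0, -1) = (-1, 3, -2)
  D2: (-2, 3, -1) + (0, 1, -1) = (-2, 4, -2)
  D3: (-2, 3, -1) + (-1, 1, 0) = (-3, 4, -1)
  D4: (-2, 3, -1) + (-1, 0, 1) = (-3, 3, 0)
  D5: (-2, 3, -1) + (0, -1, 1) = (-2, 2, 0)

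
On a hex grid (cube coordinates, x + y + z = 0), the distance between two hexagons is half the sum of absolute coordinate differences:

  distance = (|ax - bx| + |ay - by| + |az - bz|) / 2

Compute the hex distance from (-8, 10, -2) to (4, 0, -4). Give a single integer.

|ax - bx| = |-8 - 4| = 12
|ay - by| = |10 - 0| = 10
|az - bz| = |-2 - (-4)| = 2
distance = (12 + 10 + 2) / 2 = 24 / 2 = 12

Answer: 12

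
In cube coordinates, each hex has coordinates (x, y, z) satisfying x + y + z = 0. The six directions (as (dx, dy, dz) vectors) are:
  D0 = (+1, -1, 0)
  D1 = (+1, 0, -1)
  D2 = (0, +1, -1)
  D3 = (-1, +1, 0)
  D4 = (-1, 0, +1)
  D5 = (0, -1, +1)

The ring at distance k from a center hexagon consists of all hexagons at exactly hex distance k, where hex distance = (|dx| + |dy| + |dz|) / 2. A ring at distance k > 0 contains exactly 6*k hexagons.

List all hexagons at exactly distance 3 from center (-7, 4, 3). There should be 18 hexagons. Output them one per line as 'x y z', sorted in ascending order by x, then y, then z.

Walk ring at distance 3 from (-7, 4, 3):
Start at center + D4*3 = (-10, 4, 6)
  hex 0: (-10, 4, 6)
  hex 1: (-9, 3, 6)
  hex 2: (-8, 2, 6)
  hex 3: (-7, 1, 6)
  hex 4: (-6, 1, 5)
  hex 5: (-5, 1, 4)
  hex 6: (-4, 1, 3)
  hex 7: (-4, 2, 2)
  hex 8: (-4, 3, 1)
  hex 9: (-4, 4, 0)
  hex 10: (-5, 5, 0)
  hex 11: (-6, 6, 0)
  hex 12: (-7, 7, 0)
  hex 13: (-8, 7, 1)
  hex 14: (-9, 7, 2)
  hex 15: (-10, 7, 3)
  hex 16: (-10, 6, 4)
  hex 17: (-10, 5, 5)
Sorted: 18 hexes.

Answer: -10 4 6
-10 5 5
-10 6 4
-10 7 3
-9 3 6
-9 7 2
-8 2 6
-8 7 1
-7 1 6
-7 7 0
-6 1 5
-6 6 0
-5 1 4
-5 5 0
-4 1 3
-4 2 2
-4 3 1
-4 4 0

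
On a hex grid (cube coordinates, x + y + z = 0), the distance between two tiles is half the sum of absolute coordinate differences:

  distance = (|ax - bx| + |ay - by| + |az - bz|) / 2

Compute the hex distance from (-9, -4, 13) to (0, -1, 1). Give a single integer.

Answer: 12

Derivation:
|ax - bx| = |-9 - 0| = 9
|ay - by| = |-4 - (-1)| = 3
|az - bz| = |13 - 1| = 12
distance = (9 + 3 + 12) / 2 = 24 / 2 = 12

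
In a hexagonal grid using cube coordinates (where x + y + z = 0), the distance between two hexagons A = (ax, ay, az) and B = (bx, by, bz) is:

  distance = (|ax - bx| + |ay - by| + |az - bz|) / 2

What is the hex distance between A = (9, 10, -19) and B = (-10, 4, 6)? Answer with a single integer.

Answer: 25

Derivation:
|ax - bx| = |9 - (-10)| = 19
|ay - by| = |10 - 4| = 6
|az - bz| = |-19 - 6| = 25
distance = (19 + 6 + 25) / 2 = 50 / 2 = 25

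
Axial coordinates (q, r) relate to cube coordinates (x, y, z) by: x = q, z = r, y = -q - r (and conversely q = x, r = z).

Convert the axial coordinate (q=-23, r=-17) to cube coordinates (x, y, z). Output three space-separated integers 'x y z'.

x = q = -23
z = r = -17
y = -x - z = -(-23) - (-17) = 40

Answer: -23 40 -17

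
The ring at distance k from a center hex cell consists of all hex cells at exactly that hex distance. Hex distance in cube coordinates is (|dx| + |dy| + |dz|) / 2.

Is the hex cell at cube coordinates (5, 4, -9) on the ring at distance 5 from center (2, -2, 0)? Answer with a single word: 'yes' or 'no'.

Answer: no

Derivation:
|px - cx| = |5 - 2| = 3
|py - cy| = |4 - (-2)| = 6
|pz - cz| = |-9 - 0| = 9
distance = (3+6+9)/2 = 18/2 = 9
radius = 5; distance != radius -> no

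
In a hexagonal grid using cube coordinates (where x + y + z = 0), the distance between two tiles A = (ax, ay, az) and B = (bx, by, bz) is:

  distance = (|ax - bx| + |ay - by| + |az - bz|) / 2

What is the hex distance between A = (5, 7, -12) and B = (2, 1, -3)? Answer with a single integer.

|ax - bx| = |5 - 2| = 3
|ay - by| = |7 - 1| = 6
|az - bz| = |-12 - (-3)| = 9
distance = (3 + 6 + 9) / 2 = 18 / 2 = 9

Answer: 9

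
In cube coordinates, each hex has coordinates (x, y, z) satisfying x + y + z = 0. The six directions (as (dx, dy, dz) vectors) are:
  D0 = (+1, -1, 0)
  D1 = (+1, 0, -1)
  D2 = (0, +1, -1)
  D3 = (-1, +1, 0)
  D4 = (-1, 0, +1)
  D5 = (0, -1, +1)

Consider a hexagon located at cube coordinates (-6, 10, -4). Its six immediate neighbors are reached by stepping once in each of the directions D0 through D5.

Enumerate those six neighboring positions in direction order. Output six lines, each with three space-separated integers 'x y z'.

Answer: -5 9 -4
-5 10 -5
-6 11 -5
-7 11 -4
-7 10 -3
-6 9 -3

Derivation:
Center: (-6, 10, -4). Add each direction:
  D0: (-6, 10, -4) + (1, -1, 0) = (-5, 9, -4)
  D1: (-6, 10, -4) + (1, 0, -1) = (-5, 10, -5)
  D2: (-6, 10, -4) + (0, 1, -1) = (-6, 11, -5)
  D3: (-6, 10, -4) + (-1, 1, 0) = (-7, 11, -4)
  D4: (-6, 10, -4) + (-1, 0, 1) = (-7, 10, -3)
  D5: (-6, 10, -4) + (0, -1, 1) = (-6, 9, -3)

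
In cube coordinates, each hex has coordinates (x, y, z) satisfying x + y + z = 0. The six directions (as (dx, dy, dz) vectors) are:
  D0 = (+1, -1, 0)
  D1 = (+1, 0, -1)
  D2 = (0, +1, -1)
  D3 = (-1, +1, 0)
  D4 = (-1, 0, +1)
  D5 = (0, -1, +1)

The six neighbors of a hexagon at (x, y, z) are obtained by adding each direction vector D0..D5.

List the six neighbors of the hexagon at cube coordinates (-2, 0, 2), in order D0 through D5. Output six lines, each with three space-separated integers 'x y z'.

Center: (-2, 0, 2). Add each direction:
  D0: (-2, 0, 2) + (1, -1, 0) = (-1, -1, 2)
  D1: (-2, 0, 2) + (1, 0, -1) = (-1, 0, 1)
  D2: (-2, 0, 2) + (0, 1, -1) = (-2, 1, 1)
  D3: (-2, 0, 2) + (-1, 1, 0) = (-3, 1, 2)
  D4: (-2, 0, 2) + (-1, 0, 1) = (-3, 0, 3)
  D5: (-2, 0, 2) + (0, -1, 1) = (-2, -1, 3)

Answer: -1 -1 2
-1 0 1
-2 1 1
-3 1 2
-3 0 3
-2 -1 3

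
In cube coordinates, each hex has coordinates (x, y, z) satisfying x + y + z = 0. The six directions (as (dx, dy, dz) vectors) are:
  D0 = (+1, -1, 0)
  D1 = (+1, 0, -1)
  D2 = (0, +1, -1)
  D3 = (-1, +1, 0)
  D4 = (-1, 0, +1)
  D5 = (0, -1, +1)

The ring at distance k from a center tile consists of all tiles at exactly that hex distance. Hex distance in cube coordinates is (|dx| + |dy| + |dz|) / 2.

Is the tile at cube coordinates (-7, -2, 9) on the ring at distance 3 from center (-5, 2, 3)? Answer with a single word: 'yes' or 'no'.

Answer: no

Derivation:
|px - cx| = |-7 - (-5)| = 2
|py - cy| = |-2 - 2| = 4
|pz - cz| = |9 - 3| = 6
distance = (2+4+6)/2 = 12/2 = 6
radius = 3; distance != radius -> no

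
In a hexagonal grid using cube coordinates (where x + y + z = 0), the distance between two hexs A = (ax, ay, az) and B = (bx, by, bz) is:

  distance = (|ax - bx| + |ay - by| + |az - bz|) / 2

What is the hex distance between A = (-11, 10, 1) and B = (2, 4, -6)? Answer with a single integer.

Answer: 13

Derivation:
|ax - bx| = |-11 - 2| = 13
|ay - by| = |10 - 4| = 6
|az - bz| = |1 - (-6)| = 7
distance = (13 + 6 + 7) / 2 = 26 / 2 = 13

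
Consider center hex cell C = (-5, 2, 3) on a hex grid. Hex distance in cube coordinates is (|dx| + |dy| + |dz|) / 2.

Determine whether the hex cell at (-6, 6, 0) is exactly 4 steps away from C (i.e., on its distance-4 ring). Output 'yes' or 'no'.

|px - cx| = |-6 - (-5)| = 1
|py - cy| = |6 - 2| = 4
|pz - cz| = |0 - 3| = 3
distance = (1+4+3)/2 = 8/2 = 4
radius = 4; distance == radius -> yes

Answer: yes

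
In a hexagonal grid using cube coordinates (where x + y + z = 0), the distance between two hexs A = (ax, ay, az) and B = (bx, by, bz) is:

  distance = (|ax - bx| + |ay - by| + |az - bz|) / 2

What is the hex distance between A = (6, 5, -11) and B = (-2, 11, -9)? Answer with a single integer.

|ax - bx| = |6 - (-2)| = 8
|ay - by| = |5 - 11| = 6
|az - bz| = |-11 - (-9)| = 2
distance = (8 + 6 + 2) / 2 = 16 / 2 = 8

Answer: 8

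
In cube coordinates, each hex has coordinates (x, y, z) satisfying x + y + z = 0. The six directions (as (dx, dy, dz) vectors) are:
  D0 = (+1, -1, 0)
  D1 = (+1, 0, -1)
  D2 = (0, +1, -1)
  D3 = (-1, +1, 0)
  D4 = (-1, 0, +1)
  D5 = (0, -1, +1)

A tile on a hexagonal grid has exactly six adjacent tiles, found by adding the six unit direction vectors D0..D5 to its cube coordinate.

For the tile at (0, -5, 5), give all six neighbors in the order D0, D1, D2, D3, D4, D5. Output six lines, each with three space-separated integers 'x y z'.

Answer: 1 -6 5
1 -5 4
0 -4 4
-1 -4 5
-1 -5 6
0 -6 6

Derivation:
Center: (0, -5, 5). Add each direction:
  D0: (0, -5, 5) + (1, -1, 0) = (1, -6, 5)
  D1: (0, -5, 5) + (1, 0, -1) = (1, -5, 4)
  D2: (0, -5, 5) + (0, 1, -1) = (0, -4, 4)
  D3: (0, -5, 5) + (-1, 1, 0) = (-1, -4, 5)
  D4: (0, -5, 5) + (-1, 0, 1) = (-1, -5, 6)
  D5: (0, -5, 5) + (0, -1, 1) = (0, -6, 6)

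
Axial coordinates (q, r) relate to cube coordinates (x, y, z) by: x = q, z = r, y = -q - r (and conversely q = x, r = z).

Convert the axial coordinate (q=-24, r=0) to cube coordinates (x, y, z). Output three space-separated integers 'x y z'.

x = q = -24
z = r = 0
y = -x - z = -(-24) - (0) = 24

Answer: -24 24 0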